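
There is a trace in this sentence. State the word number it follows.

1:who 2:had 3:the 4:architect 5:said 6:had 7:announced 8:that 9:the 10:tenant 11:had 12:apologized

The displaced element is "who" (word 1).
It is linked across 1 clause boundary (Ø).
It functions as the subject of "announced", so the gap sits immediately after word 5 ("said").
Base order: The architect had said that who had announced that the tenant had apologized.

5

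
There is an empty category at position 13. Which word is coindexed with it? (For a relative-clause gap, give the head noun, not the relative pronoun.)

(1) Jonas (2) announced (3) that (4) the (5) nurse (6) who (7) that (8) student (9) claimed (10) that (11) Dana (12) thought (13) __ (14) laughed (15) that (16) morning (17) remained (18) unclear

5

The gap at 13 is the subject of "laughed", inside a relative clause.
The relative pronoun is "who" (word 6); it is bound by the head noun immediately before it.
Its filler is the head noun "nurse", at word 5.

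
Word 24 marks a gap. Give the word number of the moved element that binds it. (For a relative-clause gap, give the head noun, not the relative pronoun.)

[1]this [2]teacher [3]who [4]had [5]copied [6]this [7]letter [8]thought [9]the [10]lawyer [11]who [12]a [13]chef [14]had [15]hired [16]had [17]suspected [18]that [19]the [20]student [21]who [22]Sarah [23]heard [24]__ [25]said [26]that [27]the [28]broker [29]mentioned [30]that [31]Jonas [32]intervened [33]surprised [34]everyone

20

The gap at 24 is the subject of "said", inside a relative clause.
The relative pronoun is "who" (word 21); it is bound by the head noun immediately before it.
Its filler is the head noun "student", at word 20.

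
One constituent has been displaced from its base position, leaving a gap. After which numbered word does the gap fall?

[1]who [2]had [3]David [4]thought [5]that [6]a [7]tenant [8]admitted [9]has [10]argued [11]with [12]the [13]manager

8

The displaced element is "who" (word 1).
It is linked across 2 clause boundaries (that → Ø).
It functions as the subject of "argued", so the gap sits immediately after word 8 ("admitted").
Base order: David had thought that a tenant admitted that who has argued with the manager.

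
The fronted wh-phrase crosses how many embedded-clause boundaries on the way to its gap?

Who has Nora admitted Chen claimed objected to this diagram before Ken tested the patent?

2

"who" is extracted from the subject of "objected".
Boundaries crossed, outermost first: [Ø], [Ø] — 2 in total.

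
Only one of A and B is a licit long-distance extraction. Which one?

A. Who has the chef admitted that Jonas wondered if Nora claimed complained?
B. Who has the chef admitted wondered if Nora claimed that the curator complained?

B

In A, the wh-phrase is extracted from inside a wh-island (introduced by "if"), which blocks movement.
In B, the extraction path crosses only that-complement boundaries, which are transparent.
So B is grammatical.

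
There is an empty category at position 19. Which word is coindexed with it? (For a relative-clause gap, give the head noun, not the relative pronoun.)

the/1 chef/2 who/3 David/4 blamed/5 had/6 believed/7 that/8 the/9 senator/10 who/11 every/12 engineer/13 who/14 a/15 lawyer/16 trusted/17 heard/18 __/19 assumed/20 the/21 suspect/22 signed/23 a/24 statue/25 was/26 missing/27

10

The gap at 19 is the subject of "assumed", inside a relative clause.
The relative pronoun is "who" (word 11); it is bound by the head noun immediately before it.
Its filler is the head noun "senator", at word 10.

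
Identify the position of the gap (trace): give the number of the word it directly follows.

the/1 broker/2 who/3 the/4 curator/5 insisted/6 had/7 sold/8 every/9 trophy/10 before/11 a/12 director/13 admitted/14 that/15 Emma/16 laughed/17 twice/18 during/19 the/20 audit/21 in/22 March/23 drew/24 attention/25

6

The displaced element is "the broker" (word 2).
It is linked across 1 clause boundary (Ø).
It functions as the subject of "sold", so the gap sits immediately after word 6 ("insisted").
Base order: The curator insisted that the broker had sold every trophy before a director admitted that Emma laughed twice during the audit in March.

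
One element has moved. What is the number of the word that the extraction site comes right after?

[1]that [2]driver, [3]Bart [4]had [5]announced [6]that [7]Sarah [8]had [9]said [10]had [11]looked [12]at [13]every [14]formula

The displaced element is "that driver" (word 2).
It is linked across 2 clause boundaries (that → Ø).
It functions as the subject of "looked", so the gap sits immediately after word 9 ("said").
Base order: Bart had announced that Sarah had said that driver had looked at every formula.

9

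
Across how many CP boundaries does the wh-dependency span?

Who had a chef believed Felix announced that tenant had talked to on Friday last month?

2

"who" is extracted from the PP object of "talked".
Boundaries crossed, outermost first: [Ø], [Ø] — 2 in total.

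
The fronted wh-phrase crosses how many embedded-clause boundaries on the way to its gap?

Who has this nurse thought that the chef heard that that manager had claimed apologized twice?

3

"who" is extracted from the subject of "apologized".
Boundaries crossed, outermost first: [that], [that], [Ø] — 3 in total.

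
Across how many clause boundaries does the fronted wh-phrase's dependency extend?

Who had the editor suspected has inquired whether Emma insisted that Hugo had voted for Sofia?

"who" is extracted from the subject of "inquired".
Boundaries crossed, outermost first: [Ø] — 1 in total.

1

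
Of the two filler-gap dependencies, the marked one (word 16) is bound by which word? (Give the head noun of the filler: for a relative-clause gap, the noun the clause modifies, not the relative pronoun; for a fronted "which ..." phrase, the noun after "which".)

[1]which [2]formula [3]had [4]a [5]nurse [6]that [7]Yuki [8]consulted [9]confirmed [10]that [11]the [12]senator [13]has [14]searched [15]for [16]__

The marked gap is the object of the preposition "for" of "searched".
Its filler is the fronted wh-phrase "which formula", at word 2.
(The other dependency links word 5 to a gap after word 8.)

2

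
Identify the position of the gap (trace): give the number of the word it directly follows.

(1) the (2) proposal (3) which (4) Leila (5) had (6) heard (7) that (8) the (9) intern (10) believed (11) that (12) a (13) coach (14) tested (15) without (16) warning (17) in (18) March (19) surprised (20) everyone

The displaced element is "the proposal" (word 2).
It is linked across 2 clause boundaries (that → that).
It functions as the direct object of "tested", so the gap sits immediately after word 14 ("tested").
Base order: Leila had heard that the intern believed that a coach tested the proposal without warning in March.

14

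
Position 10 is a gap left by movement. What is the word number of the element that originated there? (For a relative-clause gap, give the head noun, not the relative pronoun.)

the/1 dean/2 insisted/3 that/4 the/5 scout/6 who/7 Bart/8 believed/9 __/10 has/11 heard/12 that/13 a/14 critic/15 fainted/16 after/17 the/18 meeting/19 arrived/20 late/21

The gap at 10 is the subject of "heard", inside a relative clause.
The relative pronoun is "who" (word 7); it is bound by the head noun immediately before it.
Its filler is the head noun "scout", at word 6.

6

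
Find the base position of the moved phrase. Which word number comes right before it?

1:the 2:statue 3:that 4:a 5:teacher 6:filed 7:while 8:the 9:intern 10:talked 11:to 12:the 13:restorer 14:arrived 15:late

6

The displaced element is "the statue" (word 2).
It functions as the direct object of "filed", so the gap sits immediately after word 6 ("filed").
Base order: A teacher filed the statue while the intern talked to the restorer.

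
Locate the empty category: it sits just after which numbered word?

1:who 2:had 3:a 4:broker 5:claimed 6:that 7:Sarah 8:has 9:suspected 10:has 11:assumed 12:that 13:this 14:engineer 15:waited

9

The displaced element is "who" (word 1).
It is linked across 2 clause boundaries (that → Ø).
It functions as the subject of "assumed", so the gap sits immediately after word 9 ("suspected").
Base order: A broker had claimed that Sarah has suspected who has assumed that this engineer waited.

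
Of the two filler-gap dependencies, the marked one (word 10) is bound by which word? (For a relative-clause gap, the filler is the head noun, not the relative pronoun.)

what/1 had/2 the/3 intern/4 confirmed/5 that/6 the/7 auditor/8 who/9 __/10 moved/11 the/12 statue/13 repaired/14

8

The marked gap is inside the relative clause, the subject of "moved".
Its filler is the head noun "auditor" (via "who"), at word 8.
(The other dependency links word 1 to a gap after word 14.)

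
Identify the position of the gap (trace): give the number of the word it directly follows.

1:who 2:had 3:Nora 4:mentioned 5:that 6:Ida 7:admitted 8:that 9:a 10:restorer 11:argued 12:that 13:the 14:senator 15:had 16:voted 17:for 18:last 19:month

17

The displaced element is "who" (word 1).
It is linked across 3 clause boundaries (that → that → that).
It functions as the object of the preposition "for" of "voted", so the gap sits immediately after word 17 ("for").
Base order: Nora had mentioned that Ida admitted that a restorer argued that the senator had voted for who last month.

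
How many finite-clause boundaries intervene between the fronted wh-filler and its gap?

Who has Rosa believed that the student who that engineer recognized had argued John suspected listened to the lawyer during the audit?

3

"who" is extracted from the subject of "listened".
Boundaries crossed, outermost first: [that], [Ø], [Ø] — 3 in total.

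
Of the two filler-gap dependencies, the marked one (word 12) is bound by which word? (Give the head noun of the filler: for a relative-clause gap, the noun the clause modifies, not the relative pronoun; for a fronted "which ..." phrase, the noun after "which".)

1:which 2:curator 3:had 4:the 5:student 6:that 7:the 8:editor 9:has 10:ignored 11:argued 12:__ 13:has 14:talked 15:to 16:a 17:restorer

2

The marked gap is the subject of "talked".
Its filler is the fronted wh-phrase "which curator", at word 2.
(The other dependency links word 5 to a gap after word 10.)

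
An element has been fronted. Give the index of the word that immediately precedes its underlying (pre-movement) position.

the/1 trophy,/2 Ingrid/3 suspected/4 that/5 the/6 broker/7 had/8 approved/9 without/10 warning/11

The displaced element is "the trophy" (word 2).
It is linked across 1 clause boundary (that).
It functions as the direct object of "approved", so the gap sits immediately after word 9 ("approved").
Base order: Ingrid suspected that the broker had approved the trophy without warning.

9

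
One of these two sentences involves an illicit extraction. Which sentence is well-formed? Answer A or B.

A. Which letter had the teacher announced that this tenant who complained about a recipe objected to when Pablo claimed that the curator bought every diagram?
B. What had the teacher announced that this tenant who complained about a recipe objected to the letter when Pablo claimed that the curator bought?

In B, the wh-phrase is extracted from inside an adjunct island (introduced by "when"), which blocks movement.
In A, the extraction path crosses only that-complement boundaries, which are transparent.
So A is grammatical.

A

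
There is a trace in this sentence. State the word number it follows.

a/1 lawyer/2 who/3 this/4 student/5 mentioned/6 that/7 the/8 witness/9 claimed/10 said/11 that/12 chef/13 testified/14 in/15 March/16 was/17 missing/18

10

The displaced element is "a lawyer" (word 2).
It is linked across 2 clause boundaries (that → Ø).
It functions as the subject of "said", so the gap sits immediately after word 10 ("claimed").
Base order: This student mentioned that the witness claimed that a lawyer said that chef testified in March.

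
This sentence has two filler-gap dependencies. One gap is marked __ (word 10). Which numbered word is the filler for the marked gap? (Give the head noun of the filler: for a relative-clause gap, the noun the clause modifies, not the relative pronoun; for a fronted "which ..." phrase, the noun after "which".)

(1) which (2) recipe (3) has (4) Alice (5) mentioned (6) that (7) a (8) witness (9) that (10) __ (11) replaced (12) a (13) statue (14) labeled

The marked gap is inside the relative clause, the subject of "replaced".
Its filler is the head noun "witness" (via "that"), at word 8.
(The other dependency links word 2 to a gap after word 14.)

8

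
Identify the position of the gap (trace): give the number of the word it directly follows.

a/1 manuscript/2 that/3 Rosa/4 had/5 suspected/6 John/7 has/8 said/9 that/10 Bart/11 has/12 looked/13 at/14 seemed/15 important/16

14

The displaced element is "a manuscript" (word 2).
It is linked across 2 clause boundaries (Ø → that).
It functions as the object of the preposition "at" of "looked", so the gap sits immediately after word 14 ("at").
Base order: Rosa had suspected John has said that Bart has looked at a manuscript.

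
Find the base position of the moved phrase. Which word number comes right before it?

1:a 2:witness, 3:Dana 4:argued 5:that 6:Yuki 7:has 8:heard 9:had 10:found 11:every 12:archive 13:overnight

The displaced element is "a witness" (word 2).
It is linked across 2 clause boundaries (that → Ø).
It functions as the subject of "found", so the gap sits immediately after word 8 ("heard").
Base order: Dana argued that Yuki has heard that a witness had found every archive overnight.

8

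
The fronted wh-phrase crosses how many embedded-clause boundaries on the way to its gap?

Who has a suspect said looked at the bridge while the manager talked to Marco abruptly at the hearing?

1

"who" is extracted from the subject of "looked".
Boundaries crossed, outermost first: [Ø] — 1 in total.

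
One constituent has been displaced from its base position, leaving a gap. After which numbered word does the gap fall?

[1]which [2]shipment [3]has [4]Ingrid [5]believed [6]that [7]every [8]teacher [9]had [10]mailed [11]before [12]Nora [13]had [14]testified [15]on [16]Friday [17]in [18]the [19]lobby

The displaced element is "which shipment" (word 2).
It is linked across 1 clause boundary (that).
It functions as the direct object of "mailed", so the gap sits immediately after word 10 ("mailed").
Base order: Ingrid has believed that every teacher had mailed which shipment before Nora had testified on Friday in the lobby.

10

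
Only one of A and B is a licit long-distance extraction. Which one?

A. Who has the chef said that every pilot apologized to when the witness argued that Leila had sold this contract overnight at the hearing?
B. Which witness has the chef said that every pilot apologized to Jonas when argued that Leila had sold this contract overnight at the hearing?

A

In B, the wh-phrase is extracted from inside an adjunct island (introduced by "when"), which blocks movement.
In A, the extraction path crosses only that-complement boundaries, which are transparent.
So A is grammatical.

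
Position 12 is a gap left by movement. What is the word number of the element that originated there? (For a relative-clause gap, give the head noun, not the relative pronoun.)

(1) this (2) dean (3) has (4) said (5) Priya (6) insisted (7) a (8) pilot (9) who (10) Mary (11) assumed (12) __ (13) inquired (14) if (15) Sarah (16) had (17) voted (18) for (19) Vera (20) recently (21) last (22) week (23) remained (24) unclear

8

The gap at 12 is the subject of "inquired", inside a relative clause.
The relative pronoun is "who" (word 9); it is bound by the head noun immediately before it.
Its filler is the head noun "pilot", at word 8.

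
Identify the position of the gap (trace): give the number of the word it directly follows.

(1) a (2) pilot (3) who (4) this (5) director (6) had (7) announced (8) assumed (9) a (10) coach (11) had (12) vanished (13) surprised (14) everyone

The displaced element is "a pilot" (word 2).
It is linked across 1 clause boundary (Ø).
It functions as the subject of "assumed", so the gap sits immediately after word 7 ("announced").
Base order: This director had announced that a pilot assumed a coach had vanished.

7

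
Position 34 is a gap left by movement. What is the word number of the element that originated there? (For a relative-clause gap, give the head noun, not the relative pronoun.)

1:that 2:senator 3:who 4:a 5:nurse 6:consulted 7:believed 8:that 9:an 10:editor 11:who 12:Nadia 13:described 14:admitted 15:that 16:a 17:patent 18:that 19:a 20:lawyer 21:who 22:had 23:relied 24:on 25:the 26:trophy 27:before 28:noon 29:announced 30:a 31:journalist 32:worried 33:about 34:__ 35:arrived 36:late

The gap at 34 is the prepositional object of "worried", inside a relative clause.
The relative pronoun is "that" (word 18); it is bound by the head noun immediately before it.
Its filler is the head noun "patent", at word 17.

17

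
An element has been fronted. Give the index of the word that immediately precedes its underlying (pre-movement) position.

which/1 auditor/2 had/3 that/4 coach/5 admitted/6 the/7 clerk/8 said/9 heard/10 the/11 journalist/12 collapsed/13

9

The displaced element is "which auditor" (word 2).
It is linked across 2 clause boundaries (Ø → Ø).
It functions as the subject of "heard", so the gap sits immediately after word 9 ("said").
Base order: That coach had admitted the clerk said which auditor heard the journalist collapsed.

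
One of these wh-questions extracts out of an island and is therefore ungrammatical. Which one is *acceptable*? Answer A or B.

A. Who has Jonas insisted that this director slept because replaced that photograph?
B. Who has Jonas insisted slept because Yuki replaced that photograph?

In A, the wh-phrase is extracted from inside an adjunct island (introduced by "because"), which blocks movement.
In B, the extraction path crosses only that-complement boundaries, which are transparent.
So B is grammatical.

B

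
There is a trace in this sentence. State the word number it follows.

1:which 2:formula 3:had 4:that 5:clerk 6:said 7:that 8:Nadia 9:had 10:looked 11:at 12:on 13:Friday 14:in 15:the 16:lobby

11

The displaced element is "which formula" (word 2).
It is linked across 1 clause boundary (that).
It functions as the object of the preposition "at" of "looked", so the gap sits immediately after word 11 ("at").
Base order: That clerk had said that Nadia had looked at which formula on Friday in the lobby.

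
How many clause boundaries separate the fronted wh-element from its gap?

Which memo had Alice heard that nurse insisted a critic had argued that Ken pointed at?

3

"which memo" is extracted from the PP object of "pointed".
Boundaries crossed, outermost first: [Ø], [Ø], [that] — 3 in total.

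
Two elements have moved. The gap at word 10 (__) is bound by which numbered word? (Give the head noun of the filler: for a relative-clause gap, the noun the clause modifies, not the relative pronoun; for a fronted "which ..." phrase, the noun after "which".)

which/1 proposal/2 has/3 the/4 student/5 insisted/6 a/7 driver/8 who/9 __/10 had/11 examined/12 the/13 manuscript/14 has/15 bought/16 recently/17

The marked gap is inside the relative clause, the subject of "examined".
Its filler is the head noun "driver" (via "who"), at word 8.
(The other dependency links word 2 to a gap after word 16.)

8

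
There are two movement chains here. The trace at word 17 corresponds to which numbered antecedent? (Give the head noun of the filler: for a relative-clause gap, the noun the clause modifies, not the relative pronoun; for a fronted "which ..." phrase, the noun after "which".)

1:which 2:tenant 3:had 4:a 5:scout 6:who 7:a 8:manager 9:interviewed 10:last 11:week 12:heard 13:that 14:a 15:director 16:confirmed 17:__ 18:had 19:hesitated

The marked gap is the subject of "hesitated".
Its filler is the fronted wh-phrase "which tenant", at word 2.
(The other dependency links word 5 to a gap after word 9.)

2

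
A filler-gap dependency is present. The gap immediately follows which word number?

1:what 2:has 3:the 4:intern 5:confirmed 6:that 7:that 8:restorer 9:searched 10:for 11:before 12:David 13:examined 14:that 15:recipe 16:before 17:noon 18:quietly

The displaced element is "what" (word 1).
It is linked across 1 clause boundary (that).
It functions as the object of the preposition "for" of "searched", so the gap sits immediately after word 10 ("for").
Base order: The intern has confirmed that that restorer searched for what before David examined that recipe before noon quietly.

10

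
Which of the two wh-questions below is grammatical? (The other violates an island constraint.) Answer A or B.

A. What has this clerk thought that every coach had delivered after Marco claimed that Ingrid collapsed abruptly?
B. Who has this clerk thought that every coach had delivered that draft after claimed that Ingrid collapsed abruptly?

In B, the wh-phrase is extracted from inside an adjunct island (introduced by "after"), which blocks movement.
In A, the extraction path crosses only that-complement boundaries, which are transparent.
So A is grammatical.

A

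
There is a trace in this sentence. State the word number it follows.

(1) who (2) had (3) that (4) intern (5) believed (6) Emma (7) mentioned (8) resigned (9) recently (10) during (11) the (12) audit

The displaced element is "who" (word 1).
It is linked across 2 clause boundaries (Ø → Ø).
It functions as the subject of "resigned", so the gap sits immediately after word 7 ("mentioned").
Base order: That intern had believed Emma mentioned that who resigned recently during the audit.

7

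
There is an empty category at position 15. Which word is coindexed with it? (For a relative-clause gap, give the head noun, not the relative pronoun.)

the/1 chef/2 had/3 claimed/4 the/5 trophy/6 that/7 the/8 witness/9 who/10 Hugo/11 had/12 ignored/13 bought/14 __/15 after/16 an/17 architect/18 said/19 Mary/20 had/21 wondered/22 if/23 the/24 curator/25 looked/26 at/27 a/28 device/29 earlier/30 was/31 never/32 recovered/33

6

The gap at 15 is the object of "bought", inside a relative clause.
The relative pronoun is "that" (word 7); it is bound by the head noun immediately before it.
Its filler is the head noun "trophy", at word 6.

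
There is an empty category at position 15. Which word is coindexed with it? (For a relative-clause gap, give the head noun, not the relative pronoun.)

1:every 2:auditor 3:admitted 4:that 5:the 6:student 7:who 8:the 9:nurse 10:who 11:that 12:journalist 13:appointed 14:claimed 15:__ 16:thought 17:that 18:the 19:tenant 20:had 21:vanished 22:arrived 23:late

The gap at 15 is the subject of "thought", inside a relative clause.
The relative pronoun is "who" (word 7); it is bound by the head noun immediately before it.
Its filler is the head noun "student", at word 6.

6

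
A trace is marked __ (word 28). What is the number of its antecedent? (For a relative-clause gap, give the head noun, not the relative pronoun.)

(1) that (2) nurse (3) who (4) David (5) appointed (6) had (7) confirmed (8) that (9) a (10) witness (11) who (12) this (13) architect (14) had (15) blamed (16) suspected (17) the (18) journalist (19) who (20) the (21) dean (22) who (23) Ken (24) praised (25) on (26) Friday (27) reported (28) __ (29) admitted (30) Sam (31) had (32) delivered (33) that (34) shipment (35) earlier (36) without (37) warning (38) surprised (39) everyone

18

The gap at 28 is the subject of "admitted", inside a relative clause.
The relative pronoun is "who" (word 19); it is bound by the head noun immediately before it.
Its filler is the head noun "journalist", at word 18.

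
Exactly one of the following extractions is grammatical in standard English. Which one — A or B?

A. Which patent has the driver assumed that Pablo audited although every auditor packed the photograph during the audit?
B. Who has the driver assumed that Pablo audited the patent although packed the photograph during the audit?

In B, the wh-phrase is extracted from inside an adjunct island (introduced by "although"), which blocks movement.
In A, the extraction path crosses only that-complement boundaries, which are transparent.
So A is grammatical.

A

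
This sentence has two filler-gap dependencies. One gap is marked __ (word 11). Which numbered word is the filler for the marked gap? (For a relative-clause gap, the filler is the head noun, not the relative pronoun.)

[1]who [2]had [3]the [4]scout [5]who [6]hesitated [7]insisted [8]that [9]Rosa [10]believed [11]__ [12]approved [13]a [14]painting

1

The marked gap is the subject of "approved".
Its filler is the fronted wh-phrase "who", at word 1.
(The other dependency links word 4 to a gap after word 5.)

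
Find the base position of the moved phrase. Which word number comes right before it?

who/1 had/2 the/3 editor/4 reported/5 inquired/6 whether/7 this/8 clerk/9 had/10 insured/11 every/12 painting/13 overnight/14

5

The displaced element is "who" (word 1).
It is linked across 1 clause boundary (Ø).
It functions as the subject of "inquired", so the gap sits immediately after word 5 ("reported").
Base order: The editor had reported that who inquired whether this clerk had insured every painting overnight.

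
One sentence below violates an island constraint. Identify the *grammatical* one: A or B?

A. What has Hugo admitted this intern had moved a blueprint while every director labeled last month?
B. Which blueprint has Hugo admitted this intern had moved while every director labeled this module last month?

B

In A, the wh-phrase is extracted from inside an adjunct island (introduced by "while"), which blocks movement.
In B, the extraction path crosses only that-complement boundaries, which are transparent.
So B is grammatical.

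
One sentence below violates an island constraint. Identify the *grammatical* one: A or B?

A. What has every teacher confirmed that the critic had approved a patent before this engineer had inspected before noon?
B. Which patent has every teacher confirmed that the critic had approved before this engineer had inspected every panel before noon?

B

In A, the wh-phrase is extracted from inside an adjunct island (introduced by "before"), which blocks movement.
In B, the extraction path crosses only that-complement boundaries, which are transparent.
So B is grammatical.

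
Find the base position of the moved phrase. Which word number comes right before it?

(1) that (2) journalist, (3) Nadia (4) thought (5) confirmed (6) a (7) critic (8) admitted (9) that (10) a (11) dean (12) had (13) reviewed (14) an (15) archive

The displaced element is "that journalist" (word 2).
It is linked across 1 clause boundary (Ø).
It functions as the subject of "confirmed", so the gap sits immediately after word 4 ("thought").
Base order: Nadia thought that journalist confirmed a critic admitted that a dean had reviewed an archive.

4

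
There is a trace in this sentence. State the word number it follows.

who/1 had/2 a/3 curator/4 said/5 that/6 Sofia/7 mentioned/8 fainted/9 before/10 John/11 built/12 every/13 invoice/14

8

The displaced element is "who" (word 1).
It is linked across 2 clause boundaries (that → Ø).
It functions as the subject of "fainted", so the gap sits immediately after word 8 ("mentioned").
Base order: A curator had said that Sofia mentioned that who fainted before John built every invoice.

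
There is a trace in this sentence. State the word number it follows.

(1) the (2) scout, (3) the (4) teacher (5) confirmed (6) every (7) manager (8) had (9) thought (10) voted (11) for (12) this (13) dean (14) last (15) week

9

The displaced element is "the scout" (word 2).
It is linked across 2 clause boundaries (Ø → Ø).
It functions as the subject of "voted", so the gap sits immediately after word 9 ("thought").
Base order: The teacher confirmed every manager had thought that the scout voted for this dean last week.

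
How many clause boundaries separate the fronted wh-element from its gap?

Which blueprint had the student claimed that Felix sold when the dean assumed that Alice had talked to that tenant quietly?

1

"which blueprint" is extracted from the object of "sold".
Boundaries crossed, outermost first: [that] — 1 in total.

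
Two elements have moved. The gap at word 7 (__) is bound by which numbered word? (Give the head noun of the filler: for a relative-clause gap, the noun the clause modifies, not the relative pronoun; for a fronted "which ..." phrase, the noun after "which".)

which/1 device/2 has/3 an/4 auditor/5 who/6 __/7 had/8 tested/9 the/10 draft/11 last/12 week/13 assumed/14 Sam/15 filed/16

5

The marked gap is inside the relative clause, the subject of "tested".
Its filler is the head noun "auditor" (via "who"), at word 5.
(The other dependency links word 2 to a gap after word 16.)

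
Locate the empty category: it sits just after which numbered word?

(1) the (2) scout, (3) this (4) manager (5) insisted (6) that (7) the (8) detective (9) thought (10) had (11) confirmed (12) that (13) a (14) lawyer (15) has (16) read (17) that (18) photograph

9

The displaced element is "the scout" (word 2).
It is linked across 2 clause boundaries (that → Ø).
It functions as the subject of "confirmed", so the gap sits immediately after word 9 ("thought").
Base order: This manager insisted that the detective thought the scout had confirmed that a lawyer has read that photograph.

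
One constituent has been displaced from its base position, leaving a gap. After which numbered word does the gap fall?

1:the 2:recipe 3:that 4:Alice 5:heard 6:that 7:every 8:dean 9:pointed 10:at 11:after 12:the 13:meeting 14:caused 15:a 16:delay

10

The displaced element is "the recipe" (word 2).
It is linked across 1 clause boundary (that).
It functions as the object of the preposition "at" of "pointed", so the gap sits immediately after word 10 ("at").
Base order: Alice heard that every dean pointed at the recipe after the meeting.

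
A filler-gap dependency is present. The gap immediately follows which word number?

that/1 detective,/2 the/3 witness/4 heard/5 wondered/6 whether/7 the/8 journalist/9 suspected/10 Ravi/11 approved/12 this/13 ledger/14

The displaced element is "that detective" (word 2).
It is linked across 1 clause boundary (Ø).
It functions as the subject of "wondered", so the gap sits immediately after word 5 ("heard").
Base order: The witness heard that that detective wondered whether the journalist suspected Ravi approved this ledger.

5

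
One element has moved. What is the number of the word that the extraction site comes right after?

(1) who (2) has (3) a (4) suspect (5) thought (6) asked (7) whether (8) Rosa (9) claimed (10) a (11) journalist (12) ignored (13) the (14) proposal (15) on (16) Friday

5

The displaced element is "who" (word 1).
It is linked across 1 clause boundary (Ø).
It functions as the subject of "asked", so the gap sits immediately after word 5 ("thought").
Base order: A suspect has thought who asked whether Rosa claimed a journalist ignored the proposal on Friday.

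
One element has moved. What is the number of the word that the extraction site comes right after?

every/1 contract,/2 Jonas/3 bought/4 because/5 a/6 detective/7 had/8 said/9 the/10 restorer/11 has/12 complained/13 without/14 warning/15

The displaced element is "every contract" (word 2).
It functions as the direct object of "bought", so the gap sits immediately after word 4 ("bought").
Base order: Jonas bought every contract because a detective had said the restorer has complained without warning.

4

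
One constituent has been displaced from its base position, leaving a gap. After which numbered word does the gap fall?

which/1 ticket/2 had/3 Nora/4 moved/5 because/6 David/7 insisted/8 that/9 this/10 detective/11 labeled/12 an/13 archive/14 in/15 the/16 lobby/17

The displaced element is "which ticket" (word 2).
It functions as the direct object of "moved", so the gap sits immediately after word 5 ("moved").
Base order: Nora had moved which ticket because David insisted that this detective labeled an archive in the lobby.

5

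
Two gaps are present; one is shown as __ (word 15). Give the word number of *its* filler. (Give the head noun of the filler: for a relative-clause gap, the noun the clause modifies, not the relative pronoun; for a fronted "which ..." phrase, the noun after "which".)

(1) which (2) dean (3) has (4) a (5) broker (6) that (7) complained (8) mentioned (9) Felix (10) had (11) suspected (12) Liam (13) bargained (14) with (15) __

2

The marked gap is the object of the preposition "with" of "bargained".
Its filler is the fronted wh-phrase "which dean", at word 2.
(The other dependency links word 5 to a gap after word 6.)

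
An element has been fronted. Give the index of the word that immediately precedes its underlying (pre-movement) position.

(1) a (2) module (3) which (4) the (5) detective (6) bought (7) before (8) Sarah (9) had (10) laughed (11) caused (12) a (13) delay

6

The displaced element is "a module" (word 2).
It functions as the direct object of "bought", so the gap sits immediately after word 6 ("bought").
Base order: The detective bought a module before Sarah had laughed.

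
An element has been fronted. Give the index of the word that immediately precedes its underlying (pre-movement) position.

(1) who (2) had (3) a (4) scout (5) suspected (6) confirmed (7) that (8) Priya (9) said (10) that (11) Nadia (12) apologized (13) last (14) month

5

The displaced element is "who" (word 1).
It is linked across 1 clause boundary (Ø).
It functions as the subject of "confirmed", so the gap sits immediately after word 5 ("suspected").
Base order: A scout had suspected that who confirmed that Priya said that Nadia apologized last month.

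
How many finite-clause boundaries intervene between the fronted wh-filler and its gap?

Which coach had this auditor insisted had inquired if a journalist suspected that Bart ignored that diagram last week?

"which coach" is extracted from the subject of "inquired".
Boundaries crossed, outermost first: [Ø] — 1 in total.

1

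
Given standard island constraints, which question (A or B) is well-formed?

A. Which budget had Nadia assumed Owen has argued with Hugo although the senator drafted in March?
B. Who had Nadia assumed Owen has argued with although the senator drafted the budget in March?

B

In A, the wh-phrase is extracted from inside an adjunct island (introduced by "although"), which blocks movement.
In B, the extraction path crosses only that-complement boundaries, which are transparent.
So B is grammatical.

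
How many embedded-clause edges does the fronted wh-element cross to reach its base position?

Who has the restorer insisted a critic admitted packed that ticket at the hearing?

2

"who" is extracted from the subject of "packed".
Boundaries crossed, outermost first: [Ø], [Ø] — 2 in total.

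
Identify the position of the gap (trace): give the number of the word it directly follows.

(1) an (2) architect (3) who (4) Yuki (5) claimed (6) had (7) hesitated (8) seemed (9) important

The displaced element is "an architect" (word 2).
It is linked across 1 clause boundary (Ø).
It functions as the subject of "hesitated", so the gap sits immediately after word 5 ("claimed").
Base order: Yuki claimed that an architect had hesitated.

5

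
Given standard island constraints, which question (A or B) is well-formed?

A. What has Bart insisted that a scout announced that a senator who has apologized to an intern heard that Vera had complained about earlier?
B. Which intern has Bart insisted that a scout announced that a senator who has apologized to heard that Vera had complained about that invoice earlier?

A

In B, the wh-phrase is extracted from inside a complex-NP island (relative clause) (introduced by "who"), which blocks movement.
In A, the extraction path crosses only that-complement boundaries, which are transparent.
So A is grammatical.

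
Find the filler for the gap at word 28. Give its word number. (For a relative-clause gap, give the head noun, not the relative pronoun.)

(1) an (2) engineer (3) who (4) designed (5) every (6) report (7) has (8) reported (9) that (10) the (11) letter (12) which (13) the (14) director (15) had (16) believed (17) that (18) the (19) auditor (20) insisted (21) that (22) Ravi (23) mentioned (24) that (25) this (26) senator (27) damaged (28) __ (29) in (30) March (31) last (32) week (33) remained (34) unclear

11

The gap at 28 is the object of "damaged", inside a relative clause.
The relative pronoun is "which" (word 12); it is bound by the head noun immediately before it.
Its filler is the head noun "letter", at word 11.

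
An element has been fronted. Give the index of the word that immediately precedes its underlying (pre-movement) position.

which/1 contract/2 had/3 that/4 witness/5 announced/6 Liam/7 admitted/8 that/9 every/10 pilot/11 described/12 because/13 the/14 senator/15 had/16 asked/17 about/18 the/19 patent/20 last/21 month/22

12

The displaced element is "which contract" (word 2).
It is linked across 2 clause boundaries (Ø → that).
It functions as the direct object of "described", so the gap sits immediately after word 12 ("described").
Base order: That witness had announced Liam admitted that every pilot described which contract because the senator had asked about the patent last month.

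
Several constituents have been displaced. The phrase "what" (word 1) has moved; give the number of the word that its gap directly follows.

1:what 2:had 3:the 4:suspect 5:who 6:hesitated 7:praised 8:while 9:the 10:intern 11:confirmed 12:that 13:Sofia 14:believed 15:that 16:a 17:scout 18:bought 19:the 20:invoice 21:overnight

7

The displaced element is "what" (word 1).
It functions as the direct object of "praised", so the gap sits immediately after word 7 ("praised").
Base order: The suspect who hesitated had praised what while the intern confirmed that Sofia believed that a scout bought the invoice overnight.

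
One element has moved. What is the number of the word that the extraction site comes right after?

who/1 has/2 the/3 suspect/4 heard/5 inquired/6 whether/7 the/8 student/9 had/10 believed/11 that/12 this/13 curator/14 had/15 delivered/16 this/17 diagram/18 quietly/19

The displaced element is "who" (word 1).
It is linked across 1 clause boundary (Ø).
It functions as the subject of "inquired", so the gap sits immediately after word 5 ("heard").
Base order: The suspect has heard that who inquired whether the student had believed that this curator had delivered this diagram quietly.

5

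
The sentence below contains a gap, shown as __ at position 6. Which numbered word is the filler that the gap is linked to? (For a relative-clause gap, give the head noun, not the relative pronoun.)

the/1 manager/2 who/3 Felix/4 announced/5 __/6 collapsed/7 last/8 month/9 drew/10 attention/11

The gap at 6 is the subject of "collapsed", inside a relative clause.
The relative pronoun is "who" (word 3); it is bound by the head noun immediately before it.
Its filler is the head noun "manager", at word 2.

2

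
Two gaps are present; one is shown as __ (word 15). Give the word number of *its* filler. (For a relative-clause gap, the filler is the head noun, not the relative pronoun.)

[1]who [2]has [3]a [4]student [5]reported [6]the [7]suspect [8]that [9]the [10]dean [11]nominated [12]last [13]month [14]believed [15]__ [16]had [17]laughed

The marked gap is the subject of "laughed".
Its filler is the fronted wh-phrase "who", at word 1.
(The other dependency links word 7 to a gap after word 11.)

1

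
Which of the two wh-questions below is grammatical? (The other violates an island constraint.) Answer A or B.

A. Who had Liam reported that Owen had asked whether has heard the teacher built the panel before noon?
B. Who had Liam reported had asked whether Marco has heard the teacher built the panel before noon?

In A, the wh-phrase is extracted from inside a wh-island (introduced by "whether"), which blocks movement.
In B, the extraction path crosses only that-complement boundaries, which are transparent.
So B is grammatical.

B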